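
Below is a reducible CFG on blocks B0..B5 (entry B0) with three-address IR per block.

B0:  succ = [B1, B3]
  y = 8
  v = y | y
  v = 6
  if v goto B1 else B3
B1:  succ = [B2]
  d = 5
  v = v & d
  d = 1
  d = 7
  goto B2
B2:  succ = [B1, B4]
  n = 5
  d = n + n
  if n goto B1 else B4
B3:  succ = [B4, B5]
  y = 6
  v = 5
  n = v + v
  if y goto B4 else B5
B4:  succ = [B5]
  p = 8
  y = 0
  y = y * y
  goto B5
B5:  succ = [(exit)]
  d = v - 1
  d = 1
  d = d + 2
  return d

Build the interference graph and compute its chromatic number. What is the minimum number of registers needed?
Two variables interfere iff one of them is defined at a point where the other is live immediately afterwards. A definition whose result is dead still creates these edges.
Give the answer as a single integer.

Answer: 3

Analysis:
Block summaries:
  B0: def={v,y} ue=∅
  B1: def={d,v} ue={v}
  B2: def={d,n} ue=∅
  B3: def={n,v,y} ue=∅
  B4: def={p,y} ue=∅
  B5: def={d} ue={v}

Live sets:
  live B0: ∅→{v}
  live B1: {v}→{v}
  live B2: {v}→{v}
  live B3: ∅→{v}
  live B4: {v}→{v}
  live B5: {v}→∅

Interfere edges:
  d — {n,v}
  n — {d,v,y}
  p — {v}
  v — {d,n,p,y}
  y — {n,v}

Registers:
  lower bound: {d,n,v} mutually conflict ⇒ χ ≥ 3
  3-colouring: r0={v}  r1={n,p}  r2={d,y}
  χ = 3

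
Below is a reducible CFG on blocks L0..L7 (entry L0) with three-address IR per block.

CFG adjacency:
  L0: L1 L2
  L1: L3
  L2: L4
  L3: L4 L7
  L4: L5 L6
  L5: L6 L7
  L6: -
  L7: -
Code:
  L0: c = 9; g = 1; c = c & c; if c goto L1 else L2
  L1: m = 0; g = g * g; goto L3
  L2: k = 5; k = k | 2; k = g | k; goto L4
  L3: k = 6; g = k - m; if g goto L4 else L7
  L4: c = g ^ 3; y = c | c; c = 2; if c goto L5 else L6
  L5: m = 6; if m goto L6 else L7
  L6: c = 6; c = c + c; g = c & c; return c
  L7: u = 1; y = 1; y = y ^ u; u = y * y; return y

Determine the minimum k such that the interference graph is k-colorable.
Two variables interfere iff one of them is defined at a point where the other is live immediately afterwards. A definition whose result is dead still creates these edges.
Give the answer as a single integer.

Answer: 3

Derivation:
Block summaries:
  L0 def {c,g} use ∅
  L1 def {g,m} use {g}
  L2 def {k} use {g}
  L3 def {g,k} use {m}
  L4 def {c,y} use {g}
  L5 def {m} use ∅
  L6 def {c,g} use ∅
  L7 def {u,y} use ∅

Liveness:
  L0 li=∅ lo={g}
  L1 li={g} lo={m}
  L2 li={g} lo={g}
  L3 li={m} lo={g}
  L4 li={g} lo=∅
  L5 li=∅ lo=∅
  L6 li=∅ lo=∅
  L7 li=∅ lo=∅

Interfere edges:
  c: {g}
  g: {c,k,m}
  k: {g,m}
  m: {g,k}
  u: {y}
  y: {u}

Colouring:
  lower bound: {g,k,m} mutually conflict ⇒ χ ≥ 3
  assign c→R1 g→R0 k→R1 m→R2 u→R0 y→R1 — no edge inside a register ⇒ χ ≤ 3
  χ = 3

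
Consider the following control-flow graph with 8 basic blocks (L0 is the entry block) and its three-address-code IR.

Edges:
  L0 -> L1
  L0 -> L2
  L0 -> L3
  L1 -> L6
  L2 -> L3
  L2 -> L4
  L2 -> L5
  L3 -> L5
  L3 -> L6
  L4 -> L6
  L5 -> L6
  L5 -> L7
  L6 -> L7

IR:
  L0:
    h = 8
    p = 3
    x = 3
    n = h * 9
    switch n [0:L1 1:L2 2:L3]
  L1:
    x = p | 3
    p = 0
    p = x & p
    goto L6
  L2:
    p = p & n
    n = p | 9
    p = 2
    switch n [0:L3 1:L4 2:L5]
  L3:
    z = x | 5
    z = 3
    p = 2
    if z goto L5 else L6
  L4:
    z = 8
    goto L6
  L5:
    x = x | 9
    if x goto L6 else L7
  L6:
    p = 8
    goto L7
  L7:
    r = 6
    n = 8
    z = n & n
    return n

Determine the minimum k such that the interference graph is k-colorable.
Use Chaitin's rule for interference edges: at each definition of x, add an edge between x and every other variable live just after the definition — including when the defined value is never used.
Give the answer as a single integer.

Answer: 4

Working:
def/use:
  L0: {h,n,p,x} / ∅
  L1: {p,x} / {p}
  L2: {n,p} / {n,p}
  L3: {p,z} / {x}
  L4: {z} / ∅
  L5: {x} / {x}
  L6: {p} / ∅
  L7: {n,r,z} / ∅

Liveness:
  L0 li=∅ lo={n,p,x}
  L1 li={p} lo=∅
  L2 li={n,p,x} lo={x}
  L3 li={x} lo={x}
  L4 li=∅ lo=∅
  L5 li={x} lo=∅
  L6 li=∅ lo=∅
  L7 li=∅ lo=∅

Interference:
  h↔{p,x}
  n↔{p,x,z}
  p↔{h,n,x,z}
  r↔∅
  x↔{h,n,p,z}
  z↔{n,p,x}

Registers:
  clique {n,p,x,z} ⇒ need ≥ 4
  assign h→c2 n→c2 p→c0 r→c0 x→c1 z→c3 — no edge inside a register ⇒ χ ≤ 4
  χ = 4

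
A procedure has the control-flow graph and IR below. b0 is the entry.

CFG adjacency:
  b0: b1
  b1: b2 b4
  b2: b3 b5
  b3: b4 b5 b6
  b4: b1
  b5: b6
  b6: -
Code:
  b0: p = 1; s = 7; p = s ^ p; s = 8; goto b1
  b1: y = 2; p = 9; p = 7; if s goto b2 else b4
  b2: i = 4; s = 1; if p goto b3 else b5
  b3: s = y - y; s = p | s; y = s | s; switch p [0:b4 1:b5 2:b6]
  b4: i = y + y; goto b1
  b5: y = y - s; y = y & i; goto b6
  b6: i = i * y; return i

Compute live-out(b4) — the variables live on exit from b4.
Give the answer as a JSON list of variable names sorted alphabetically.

Answer: ["s"]

Derivation:
Block summaries:
  b0 def {p,s} use ∅
  b1 def {p,y} use {s}
  b2 def {i,s} use {p}
  b3 def {s,y} use {p,y}
  b4 def {i} use {y}
  b5 def {y} use {i,s,y}
  b6 def {i} use {i,y}

Live sets:
  b0 li=∅ lo={s}
  b1 li={s} lo={p,s,y}
  b2 li={p,y} lo={i,p,s,y}
  b3 li={i,p,y} lo={i,s,y}
  b4 li={s,y} lo={s}
  b5 li={i,s,y} lo={i,y}
  b6 li={i,y} lo=∅

live-out(b4) = ["s"]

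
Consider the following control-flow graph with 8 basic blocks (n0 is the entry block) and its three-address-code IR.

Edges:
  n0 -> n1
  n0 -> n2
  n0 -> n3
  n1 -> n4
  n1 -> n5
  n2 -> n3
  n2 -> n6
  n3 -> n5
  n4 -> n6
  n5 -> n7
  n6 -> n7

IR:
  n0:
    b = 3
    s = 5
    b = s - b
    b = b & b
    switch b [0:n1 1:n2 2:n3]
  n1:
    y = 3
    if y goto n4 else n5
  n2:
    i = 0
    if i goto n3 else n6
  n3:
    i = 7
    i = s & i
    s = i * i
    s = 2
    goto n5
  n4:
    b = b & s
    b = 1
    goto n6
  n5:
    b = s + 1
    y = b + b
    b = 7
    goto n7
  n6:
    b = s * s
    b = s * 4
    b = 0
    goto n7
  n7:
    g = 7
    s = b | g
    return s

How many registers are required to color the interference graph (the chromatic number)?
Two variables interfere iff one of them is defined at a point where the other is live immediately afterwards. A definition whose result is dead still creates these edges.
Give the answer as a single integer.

Block summaries:
  n0 def {b,s} use ∅
  n1 def {y} use ∅
  n2 def {i} use ∅
  n3 def {i,s} use {s}
  n4 def {b} use {b,s}
  n5 def {b,y} use {s}
  n6 def {b} use {s}
  n7 def {g,s} use {b}

Live sets:
  n0 li=∅ lo={b,s}
  n1 li={b,s} lo={b,s}
  n2 li={s} lo={s}
  n3 li={s} lo={s}
  n4 li={b,s} lo={s}
  n5 li={s} lo={b}
  n6 li={s} lo={b}
  n7 li={b} lo=∅

Interfere edges:
  b — {g,s,y}
  g — {b}
  i — {s}
  s — {b,i,y}
  y — {b,s}

Chromatic number:
  lower bound: {b,s,y} mutually conflict ⇒ χ ≥ 3
  3-colouring: r0={b,i}  r1={g,s}  r2={y}
  χ = 3

Answer: 3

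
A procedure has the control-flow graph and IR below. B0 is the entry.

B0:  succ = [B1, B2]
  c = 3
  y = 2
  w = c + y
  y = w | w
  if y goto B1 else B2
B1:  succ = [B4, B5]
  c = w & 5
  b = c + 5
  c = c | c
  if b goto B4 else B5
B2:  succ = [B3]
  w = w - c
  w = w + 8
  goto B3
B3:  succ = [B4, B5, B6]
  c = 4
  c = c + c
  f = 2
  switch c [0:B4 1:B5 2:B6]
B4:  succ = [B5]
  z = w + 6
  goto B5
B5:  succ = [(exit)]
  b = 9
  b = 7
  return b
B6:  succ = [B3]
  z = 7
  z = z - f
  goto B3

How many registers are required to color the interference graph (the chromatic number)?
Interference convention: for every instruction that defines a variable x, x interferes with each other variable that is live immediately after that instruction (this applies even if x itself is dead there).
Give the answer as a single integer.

Per-block:
  B0 def {c,w,y} use ∅
  B1 def {b,c} use {w}
  B2 def {w} use {c,w}
  B3 def {c,f} use ∅
  B4 def {z} use {w}
  B5 def {b} use ∅
  B6 def {z} use {f}

Live sets:
  live B0: ∅→{c,w}
  live B1: {w}→{w}
  live B2: {c,w}→{w}
  live B3: {w}→{f,w}
  live B4: {w}→∅
  live B5: ∅→∅
  live B6: {f,w}→{w}

Conflict graph:
  b — {c,w}
  c — {b,f,w,y}
  f — {c,w,z}
  w — {b,c,f,y,z}
  y — {c,w}
  z — {f,w}

Colouring:
  clique {b,c,w} ⇒ need ≥ 3
  assign b→R2 c→R1 f→R2 w→R0 y→R2 z→R1 — no edge inside a register ⇒ χ ≤ 3
  χ = 3

Answer: 3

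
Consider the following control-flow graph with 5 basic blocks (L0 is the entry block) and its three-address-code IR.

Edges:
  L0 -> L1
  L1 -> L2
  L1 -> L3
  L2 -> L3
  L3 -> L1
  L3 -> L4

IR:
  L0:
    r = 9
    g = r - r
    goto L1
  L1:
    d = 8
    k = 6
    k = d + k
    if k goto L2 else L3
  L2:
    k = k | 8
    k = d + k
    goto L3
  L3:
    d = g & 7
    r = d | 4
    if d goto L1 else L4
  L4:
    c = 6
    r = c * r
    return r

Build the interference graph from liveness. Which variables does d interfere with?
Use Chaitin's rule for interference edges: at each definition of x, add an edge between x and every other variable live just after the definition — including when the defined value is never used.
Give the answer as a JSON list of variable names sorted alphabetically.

Answer: ["g", "k", "r"]

Analysis:
Block summaries:
  L0: def={g,r} ue=∅
  L1: def={d,k} ue=∅
  L2: def={k} ue={d,k}
  L3: def={d,r} ue={g}
  L4: def={c,r} ue={r}

Backward fixpoint:
  L0 li=∅ lo={g}
  L1 li={g} lo={d,g,k}
  L2 li={d,g,k} lo={g}
  L3 li={g} lo={g,r}
  L4 li={r} lo=∅

Interfere edges:
  c↔{r}
  d↔{g,k,r}
  g↔{d,k,r}
  k↔{d,g}
  r↔{c,d,g}

N(d) = ["g", "k", "r"]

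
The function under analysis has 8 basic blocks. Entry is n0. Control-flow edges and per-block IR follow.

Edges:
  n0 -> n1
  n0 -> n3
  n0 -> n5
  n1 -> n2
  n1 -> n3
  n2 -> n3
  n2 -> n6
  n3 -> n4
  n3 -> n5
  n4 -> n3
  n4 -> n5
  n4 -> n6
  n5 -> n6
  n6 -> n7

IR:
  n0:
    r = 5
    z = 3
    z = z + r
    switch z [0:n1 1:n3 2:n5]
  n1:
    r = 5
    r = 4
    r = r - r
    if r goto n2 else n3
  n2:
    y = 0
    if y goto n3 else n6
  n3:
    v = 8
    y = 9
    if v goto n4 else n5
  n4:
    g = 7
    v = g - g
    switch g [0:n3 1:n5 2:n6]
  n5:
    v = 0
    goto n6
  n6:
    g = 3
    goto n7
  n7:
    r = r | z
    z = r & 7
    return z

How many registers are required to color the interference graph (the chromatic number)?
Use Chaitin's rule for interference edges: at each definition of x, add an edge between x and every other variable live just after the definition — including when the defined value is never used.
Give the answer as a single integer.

Answer: 4

Analysis:
Per-block:
  n0: {r,z} / ∅
  n1: {r} / ∅
  n2: {y} / ∅
  n3: {v,y} / ∅
  n4: {g,v} / ∅
  n5: {v} / ∅
  n6: {g} / ∅
  n7: {r,z} / {r,z}

Live sets:
  n0: in=∅ out={r,z}
  n1: in={z} out={r,z}
  n2: in={r,z} out={r,z}
  n3: in={r,z} out={r,z}
  n4: in={r,z} out={r,z}
  n5: in={r,z} out={r,z}
  n6: in={r,z} out={r,z}
  n7: in={r,z} out=∅

Interference:
  g↔{r,v,z}
  r↔{g,v,y,z}
  v↔{g,r,y,z}
  y↔{r,v,z}
  z↔{g,r,v,y}

Colouring:
  {g,r,v,z} pairwise interfere (4-clique) ⇒ χ ≥ 4
  assign g→c3 r→c0 v→c1 y→c3 z→c2 — no edge inside a register ⇒ χ ≤ 4
  χ = 4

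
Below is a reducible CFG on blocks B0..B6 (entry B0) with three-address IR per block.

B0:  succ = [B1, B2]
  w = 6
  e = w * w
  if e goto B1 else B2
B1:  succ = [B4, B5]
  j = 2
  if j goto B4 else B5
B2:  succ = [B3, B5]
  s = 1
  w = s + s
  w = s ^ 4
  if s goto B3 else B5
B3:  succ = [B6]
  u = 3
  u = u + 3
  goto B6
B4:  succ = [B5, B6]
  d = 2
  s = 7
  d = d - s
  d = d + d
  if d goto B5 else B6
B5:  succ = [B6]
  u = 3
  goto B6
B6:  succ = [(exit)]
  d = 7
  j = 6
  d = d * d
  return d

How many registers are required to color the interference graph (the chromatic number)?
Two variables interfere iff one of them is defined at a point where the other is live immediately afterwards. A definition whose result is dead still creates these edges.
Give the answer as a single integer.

Block summaries:
  B0: {e,w} / ∅
  B1: {j} / ∅
  B2: {s,w} / ∅
  B3: {u} / ∅
  B4: {d,s} / ∅
  B5: {u} / ∅
  B6: {d,j} / ∅

Backward fixpoint:
  B0 li=∅ lo=∅
  B1 li=∅ lo=∅
  B2 li=∅ lo=∅
  B3 li=∅ lo=∅
  B4 li=∅ lo=∅
  B5 li=∅ lo=∅
  B6 li=∅ lo=∅

Interference:
  d↔{j,s}
  e↔∅
  j↔{d}
  s↔{d,w}
  u↔∅
  w↔{s}

Registers:
  clique {d,j} ⇒ need ≥ 2
  2-colouring: r0={d,e,u,w}  r1={j,s}
  χ = 2

Answer: 2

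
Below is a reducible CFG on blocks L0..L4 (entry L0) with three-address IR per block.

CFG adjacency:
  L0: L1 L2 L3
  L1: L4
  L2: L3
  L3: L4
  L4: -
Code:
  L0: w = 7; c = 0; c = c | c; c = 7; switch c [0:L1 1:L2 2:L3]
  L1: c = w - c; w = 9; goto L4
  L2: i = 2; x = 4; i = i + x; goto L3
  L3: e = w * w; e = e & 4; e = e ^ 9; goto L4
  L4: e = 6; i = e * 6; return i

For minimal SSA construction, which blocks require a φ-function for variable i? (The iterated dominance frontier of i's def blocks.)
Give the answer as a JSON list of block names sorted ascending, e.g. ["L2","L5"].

idom tree: L1←L0 L2←L0 L3←L0 L4←L0
Join-block Dom:
  L3: preds {L0,L2}: {L0} ∩ {L0,L2} = {L0}; idom=L0
  L4: preds {L1,L3}: {L0,L1} ∩ {L0,L3} = {L0}; idom=L0

Frontier:
  join L3 pred L0: · stop@L0
  join L3 pred L2: L2 stop@L0
  join L4 pred L1: L1 stop@L0
  join L4 pred L3: L3 stop@L0
  L0 → ∅
  L1 → {L4}
  L2 → {L3}
  L3 → {L4}
  L4 → ∅

φ for i: defs {L2,L4}
  DF⁺ = {L3,L4}

Answer: ["L3", "L4"]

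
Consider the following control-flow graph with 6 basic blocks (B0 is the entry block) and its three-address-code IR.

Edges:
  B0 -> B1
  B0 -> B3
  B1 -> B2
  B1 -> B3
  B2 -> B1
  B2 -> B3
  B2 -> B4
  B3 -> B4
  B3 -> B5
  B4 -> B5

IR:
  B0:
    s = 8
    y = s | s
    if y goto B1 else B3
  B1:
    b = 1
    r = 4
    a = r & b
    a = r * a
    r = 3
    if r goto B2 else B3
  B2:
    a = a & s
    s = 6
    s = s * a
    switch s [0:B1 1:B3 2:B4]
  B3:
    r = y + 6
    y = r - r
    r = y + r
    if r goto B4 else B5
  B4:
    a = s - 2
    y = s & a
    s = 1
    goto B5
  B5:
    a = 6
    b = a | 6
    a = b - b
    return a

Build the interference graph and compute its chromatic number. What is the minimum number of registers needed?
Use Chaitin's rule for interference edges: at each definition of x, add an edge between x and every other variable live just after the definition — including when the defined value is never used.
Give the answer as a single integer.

Answer: 4

Analysis:
Per-block:
  B0: def={s,y} ue=∅
  B1: def={a,b,r} ue=∅
  B2: def={a,s} ue={a,s}
  B3: def={r,y} ue={y}
  B4: def={a,s,y} ue={s}
  B5: def={a,b} ue=∅

Liveness:
  B0 li=∅ lo={s,y}
  B1 li={s,y} lo={a,s,y}
  B2 li={a,s,y} lo={s,y}
  B3 li={s,y} lo={s}
  B4 li={s} lo=∅
  B5 li=∅ lo=∅

Interfere edges:
  a — {r,s,y}
  b — {r,s,y}
  r — {a,b,s,y}
  s — {a,b,r,y}
  y — {a,b,r,s}

Registers:
  lower bound: {a,r,s,y} mutually conflict ⇒ χ ≥ 4
  assign a→c3 b→c3 r→c0 s→c1 y→c2 — no edge inside a register ⇒ χ ≤ 4
  χ = 4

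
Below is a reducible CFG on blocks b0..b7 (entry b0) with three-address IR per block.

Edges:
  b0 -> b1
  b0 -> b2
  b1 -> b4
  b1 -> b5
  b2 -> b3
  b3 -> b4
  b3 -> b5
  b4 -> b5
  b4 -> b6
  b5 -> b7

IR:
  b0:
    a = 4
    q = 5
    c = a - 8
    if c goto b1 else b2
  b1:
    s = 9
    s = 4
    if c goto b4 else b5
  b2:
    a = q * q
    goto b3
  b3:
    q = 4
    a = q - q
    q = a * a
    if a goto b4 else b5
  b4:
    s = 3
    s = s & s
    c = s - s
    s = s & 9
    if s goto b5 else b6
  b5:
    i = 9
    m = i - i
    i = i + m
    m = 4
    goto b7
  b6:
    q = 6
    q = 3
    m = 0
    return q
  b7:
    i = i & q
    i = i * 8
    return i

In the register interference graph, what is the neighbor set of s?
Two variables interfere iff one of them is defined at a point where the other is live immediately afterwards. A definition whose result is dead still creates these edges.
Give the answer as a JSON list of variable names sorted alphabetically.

Answer: ["c", "q"]

Working:
Block summaries:
  b0: def={a,c,q} ue=∅
  b1: def={s} ue={c}
  b2: def={a} ue={q}
  b3: def={a,q} ue=∅
  b4: def={c,s} ue=∅
  b5: def={i,m} ue=∅
  b6: def={m,q} ue=∅
  b7: def={i} ue={i,q}

Live sets:
  b0: in=∅ out={c,q}
  b1: in={c,q} out={q}
  b2: in={q} out=∅
  b3: in=∅ out={q}
  b4: in={q} out={q}
  b5: in={q} out={i,q}
  b6: in=∅ out=∅
  b7: in={i,q} out=∅

Interfere edges:
  a: {q}
  c: {q,s}
  i: {m,q}
  m: {i,q}
  q: {a,c,i,m,s}
  s: {c,q}

N(s) = ["c", "q"]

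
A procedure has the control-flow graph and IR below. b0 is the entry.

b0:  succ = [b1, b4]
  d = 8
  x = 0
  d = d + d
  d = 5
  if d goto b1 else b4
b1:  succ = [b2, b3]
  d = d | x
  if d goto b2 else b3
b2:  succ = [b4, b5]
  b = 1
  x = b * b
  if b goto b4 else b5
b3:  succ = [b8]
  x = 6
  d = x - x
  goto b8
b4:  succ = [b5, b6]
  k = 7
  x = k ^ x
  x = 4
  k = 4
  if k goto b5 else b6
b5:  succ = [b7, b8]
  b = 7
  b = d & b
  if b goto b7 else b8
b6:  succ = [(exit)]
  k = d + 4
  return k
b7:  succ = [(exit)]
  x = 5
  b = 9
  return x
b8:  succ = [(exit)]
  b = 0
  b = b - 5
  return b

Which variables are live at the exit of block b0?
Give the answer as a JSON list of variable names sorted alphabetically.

Answer: ["d", "x"]

Analysis:
def/use:
  b0: {d,x} / ∅
  b1: {d} / {d,x}
  b2: {b,x} / ∅
  b3: {d,x} / ∅
  b4: {k,x} / {x}
  b5: {b} / {d}
  b6: {k} / {d}
  b7: {b,x} / ∅
  b8: {b} / ∅

Live sets:
  live b0: ∅→{d,x}
  live b1: {d,x}→{d}
  live b2: {d}→{d,x}
  live b3: ∅→∅
  live b4: {d,x}→{d}
  live b5: {d}→∅
  live b6: {d}→∅
  live b7: ∅→∅
  live b8: ∅→∅

live-out(b0) = ["d", "x"]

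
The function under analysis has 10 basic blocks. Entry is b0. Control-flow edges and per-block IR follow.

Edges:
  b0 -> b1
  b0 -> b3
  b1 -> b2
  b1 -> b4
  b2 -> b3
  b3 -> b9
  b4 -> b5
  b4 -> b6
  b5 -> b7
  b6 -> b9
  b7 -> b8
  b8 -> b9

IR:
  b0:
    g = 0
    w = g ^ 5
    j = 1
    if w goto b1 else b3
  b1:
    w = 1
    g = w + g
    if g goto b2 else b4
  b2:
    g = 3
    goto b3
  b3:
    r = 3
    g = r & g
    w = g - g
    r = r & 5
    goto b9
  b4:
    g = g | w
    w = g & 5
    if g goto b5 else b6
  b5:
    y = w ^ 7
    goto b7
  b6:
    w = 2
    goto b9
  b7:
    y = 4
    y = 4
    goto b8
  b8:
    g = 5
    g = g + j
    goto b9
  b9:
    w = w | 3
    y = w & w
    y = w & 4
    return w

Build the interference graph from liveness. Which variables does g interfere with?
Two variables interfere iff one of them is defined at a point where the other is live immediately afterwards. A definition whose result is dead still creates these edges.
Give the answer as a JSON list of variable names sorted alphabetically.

Per-block:
  b0 def {g,j,w} use ∅
  b1 def {g,w} use {g}
  b2 def {g} use ∅
  b3 def {g,r,w} use {g}
  b4 def {g,w} use {g,w}
  b5 def {y} use {w}
  b6 def {w} use ∅
  b7 def {y} use ∅
  b8 def {g} use {j}
  b9 def {w,y} use {w}

Live sets:
  live b0: ∅→{g,j}
  live b1: {g,j}→{g,j,w}
  live b2: ∅→{g}
  live b3: {g}→{w}
  live b4: {g,j,w}→{j,w}
  live b5: {j,w}→{j,w}
  live b6: ∅→{w}
  live b7: {j,w}→{j,w}
  live b8: {j,w}→{w}
  live b9: {w}→∅

Conflict graph:
  g — {j,r,w}
  j — {g,w,y}
  r — {g,w}
  w — {g,j,r,y}
  y — {j,w}

N(g) = ["j", "r", "w"]

Answer: ["j", "r", "w"]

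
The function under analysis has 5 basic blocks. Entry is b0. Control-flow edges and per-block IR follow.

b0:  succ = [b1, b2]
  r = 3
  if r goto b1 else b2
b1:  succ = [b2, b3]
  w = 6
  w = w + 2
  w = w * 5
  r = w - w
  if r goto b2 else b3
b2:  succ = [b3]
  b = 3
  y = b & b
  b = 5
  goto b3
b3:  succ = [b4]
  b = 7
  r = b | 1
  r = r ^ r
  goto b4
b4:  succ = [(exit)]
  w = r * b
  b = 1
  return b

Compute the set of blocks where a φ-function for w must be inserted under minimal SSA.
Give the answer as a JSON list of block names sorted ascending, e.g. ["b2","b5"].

Answer: ["b2", "b3"]

Analysis:
idom tree: b1←b0 b2←b0 b3←b0 b4←b3
Dom∩ at merges:
  b2: preds {b0,b1}: {b0} ∩ {b0,b1} = {b0}; idom=b0
  b3: preds {b1,b2}: {b0,b1} ∩ {b0,b2} = {b0}; idom=b0

Frontier:
  b2←b0: walk · to b0
  b2←b1: walk b1 to b0
  b3←b1: walk b1 to b0
  b3←b2: walk b2 to b0
  b0 → ∅
  b1 → {b2,b3}
  b2 → {b3}
  b3 → ∅
  b4 → ∅

φ for w: defs {b1,b4}
  DF⁺ = {b2,b3}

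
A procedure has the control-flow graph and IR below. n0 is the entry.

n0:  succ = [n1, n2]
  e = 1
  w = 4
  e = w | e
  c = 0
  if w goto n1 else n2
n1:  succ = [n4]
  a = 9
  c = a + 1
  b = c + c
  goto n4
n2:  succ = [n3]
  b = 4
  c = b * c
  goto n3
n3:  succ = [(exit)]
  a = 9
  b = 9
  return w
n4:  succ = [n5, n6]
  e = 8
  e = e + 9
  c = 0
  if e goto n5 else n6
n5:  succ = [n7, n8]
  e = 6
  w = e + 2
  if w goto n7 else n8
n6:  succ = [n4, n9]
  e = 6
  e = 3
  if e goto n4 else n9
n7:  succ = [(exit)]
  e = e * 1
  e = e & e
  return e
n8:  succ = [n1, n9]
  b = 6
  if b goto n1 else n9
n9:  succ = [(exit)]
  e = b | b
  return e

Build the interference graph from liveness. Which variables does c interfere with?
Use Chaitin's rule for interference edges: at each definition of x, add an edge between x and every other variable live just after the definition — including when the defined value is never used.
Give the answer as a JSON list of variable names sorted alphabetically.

Per-block:
  n0: {c,e,w} / ∅
  n1: {a,b,c} / ∅
  n2: {b,c} / {c}
  n3: {a,b} / {w}
  n4: {c,e} / ∅
  n5: {e,w} / ∅
  n6: {e} / ∅
  n7: {e} / {e}
  n8: {b} / ∅
  n9: {e} / {b}

Backward fixpoint:
  live n0: ∅→{c,w}
  live n1: ∅→{b}
  live n2: {c,w}→{w}
  live n3: {w}→∅
  live n4: {b}→{b}
  live n5: ∅→{e}
  live n6: {b}→{b}
  live n7: {e}→∅
  live n8: ∅→{b}
  live n9: {b}→∅

Conflict graph:
  a↔{w}
  b↔{c,e,w}
  c↔{b,e,w}
  e↔{b,c,w}
  w↔{a,b,c,e}

N(c) = ["b", "e", "w"]

Answer: ["b", "e", "w"]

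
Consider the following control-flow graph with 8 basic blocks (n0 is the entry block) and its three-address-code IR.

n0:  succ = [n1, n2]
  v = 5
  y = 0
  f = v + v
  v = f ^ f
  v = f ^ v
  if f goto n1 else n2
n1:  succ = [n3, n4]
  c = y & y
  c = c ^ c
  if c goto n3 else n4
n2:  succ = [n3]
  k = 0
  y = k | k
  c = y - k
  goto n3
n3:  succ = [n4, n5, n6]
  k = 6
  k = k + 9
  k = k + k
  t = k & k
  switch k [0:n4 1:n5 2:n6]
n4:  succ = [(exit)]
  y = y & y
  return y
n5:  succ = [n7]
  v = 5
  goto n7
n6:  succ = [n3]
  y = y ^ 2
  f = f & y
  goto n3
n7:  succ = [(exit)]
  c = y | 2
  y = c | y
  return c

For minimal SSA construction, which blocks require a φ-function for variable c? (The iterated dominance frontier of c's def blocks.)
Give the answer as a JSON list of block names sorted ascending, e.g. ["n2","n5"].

idom tree: n1←n0 n2←n0 n3←n0 n4←n0 n5←n3 n6←n3 n7←n5
Dom at joins:
  n3: preds {n1,n2,n6}: {n0,n1} ∩ {n0,n2} ∩ {n0,n3,n6} = {n0}; idom=n0
  n4: preds {n1,n3}: {n0,n1} ∩ {n0,n3} = {n0}; idom=n0

DF derivation:
  join n3 pred n1: n1 stop@n0
  join n3 pred n2: n2 stop@n0
  join n3 pred n6: n6→n3 stop@n0
  join n4 pred n1: n1 stop@n0
  join n4 pred n3: n3 stop@n0
  n0 → ∅
  n1 → {n3,n4}
  n2 → {n3}
  n3 → {n3,n4}
  n4 → ∅
  n5 → ∅
  n6 → {n3}
  n7 → ∅

φ for c: defs {n1,n2,n7}
  DF⁺ = {n3,n4}

Answer: ["n3", "n4"]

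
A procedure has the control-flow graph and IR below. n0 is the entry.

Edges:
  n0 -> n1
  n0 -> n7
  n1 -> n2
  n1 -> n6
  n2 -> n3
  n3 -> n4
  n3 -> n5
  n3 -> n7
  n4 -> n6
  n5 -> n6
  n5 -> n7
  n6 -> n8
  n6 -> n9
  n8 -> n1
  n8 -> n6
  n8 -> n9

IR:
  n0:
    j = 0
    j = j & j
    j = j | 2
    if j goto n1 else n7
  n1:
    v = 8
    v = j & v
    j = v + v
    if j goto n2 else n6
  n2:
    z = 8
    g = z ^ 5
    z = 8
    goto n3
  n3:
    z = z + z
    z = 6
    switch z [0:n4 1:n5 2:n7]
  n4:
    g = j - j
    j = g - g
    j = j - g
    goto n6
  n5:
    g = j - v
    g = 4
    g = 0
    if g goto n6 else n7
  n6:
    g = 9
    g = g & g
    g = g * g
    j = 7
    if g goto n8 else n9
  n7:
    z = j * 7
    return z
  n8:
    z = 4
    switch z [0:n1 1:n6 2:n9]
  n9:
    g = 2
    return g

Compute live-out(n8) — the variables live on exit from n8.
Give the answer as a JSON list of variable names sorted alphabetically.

Answer: ["j"]

Working:
Block summaries:
  n0 def {j} use ∅
  n1 def {j,v} use {j}
  n2 def {g,z} use ∅
  n3 def {z} use {z}
  n4 def {g,j} use {j}
  n5 def {g} use {j,v}
  n6 def {g,j} use ∅
  n7 def {z} use {j}
  n8 def {z} use ∅
  n9 def {g} use ∅

Live sets:
  n0: in=∅ out={j}
  n1: in={j} out={j,v}
  n2: in={j,v} out={j,v,z}
  n3: in={j,v,z} out={j,v}
  n4: in={j} out=∅
  n5: in={j,v} out={j}
  n6: in=∅ out={j}
  n7: in={j} out=∅
  n8: in={j} out={j}
  n9: in=∅ out=∅

live-out(n8) = ["j"]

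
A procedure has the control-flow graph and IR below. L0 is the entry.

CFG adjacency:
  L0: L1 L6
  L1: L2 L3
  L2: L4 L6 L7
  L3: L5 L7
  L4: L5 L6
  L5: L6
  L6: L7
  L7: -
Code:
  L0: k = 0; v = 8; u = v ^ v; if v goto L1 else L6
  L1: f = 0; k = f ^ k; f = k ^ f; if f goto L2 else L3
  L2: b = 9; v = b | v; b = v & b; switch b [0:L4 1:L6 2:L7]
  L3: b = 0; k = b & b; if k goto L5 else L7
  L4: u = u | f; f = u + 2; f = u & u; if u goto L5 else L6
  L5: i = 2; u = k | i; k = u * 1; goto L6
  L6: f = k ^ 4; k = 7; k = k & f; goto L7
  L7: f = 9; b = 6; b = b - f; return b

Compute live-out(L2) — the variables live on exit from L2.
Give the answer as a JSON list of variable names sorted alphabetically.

Answer: ["f", "k", "u"]

Analysis:
Per-block:
  L0 def {k,u,v} use ∅
  L1 def {f,k} use {k}
  L2 def {b,v} use {v}
  L3 def {b,k} use ∅
  L4 def {f,u} use {f,u}
  L5 def {i,k,u} use {k}
  L6 def {f,k} use {k}
  L7 def {b,f} use ∅

Live sets:
  L0 li=∅ lo={k,u,v}
  L1 li={k,u,v} lo={f,k,u,v}
  L2 li={f,k,u,v} lo={f,k,u}
  L3 li=∅ lo={k}
  L4 li={f,k,u} lo={k}
  L5 li={k} lo={k}
  L6 li={k} lo=∅
  L7 li=∅ lo=∅

live-out(L2) = ["f", "k", "u"]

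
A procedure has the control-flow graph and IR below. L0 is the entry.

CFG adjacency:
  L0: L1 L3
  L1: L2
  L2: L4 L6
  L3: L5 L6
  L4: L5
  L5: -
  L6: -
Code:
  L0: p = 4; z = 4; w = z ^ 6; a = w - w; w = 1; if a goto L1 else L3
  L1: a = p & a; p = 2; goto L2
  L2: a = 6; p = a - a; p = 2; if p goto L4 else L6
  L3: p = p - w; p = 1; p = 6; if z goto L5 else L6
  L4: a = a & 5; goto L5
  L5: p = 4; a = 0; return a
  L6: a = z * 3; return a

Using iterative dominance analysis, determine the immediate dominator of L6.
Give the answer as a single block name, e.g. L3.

Answer: L0

Analysis:
idom tree: L1←L0 L2←L1 L3←L0 L4←L2 L5←L0 L6←L0
Join-block Dom:
  L5: preds {L3,L4}: {L0,L3} ∩ {L0,L1,L2,L4} = {L0}; idom=L0
  L6: preds {L2,L3}: {L0,L1,L2} ∩ {L0,L3} = {L0}; idom=L0

idom(L6) = L0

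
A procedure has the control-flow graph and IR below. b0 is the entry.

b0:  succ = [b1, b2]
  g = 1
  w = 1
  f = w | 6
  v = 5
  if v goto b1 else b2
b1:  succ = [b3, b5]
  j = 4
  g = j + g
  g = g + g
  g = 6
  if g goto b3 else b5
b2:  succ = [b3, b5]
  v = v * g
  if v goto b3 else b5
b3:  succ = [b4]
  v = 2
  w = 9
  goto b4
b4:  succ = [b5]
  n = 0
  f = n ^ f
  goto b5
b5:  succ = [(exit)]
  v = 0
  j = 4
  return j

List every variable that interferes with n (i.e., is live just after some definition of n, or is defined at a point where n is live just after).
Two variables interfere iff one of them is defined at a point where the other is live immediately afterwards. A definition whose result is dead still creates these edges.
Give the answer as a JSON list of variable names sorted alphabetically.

Answer: ["f"]

Derivation:
def/use:
  b0: def={f,g,v,w} ue=∅
  b1: def={g,j} ue={g}
  b2: def={v} ue={g,v}
  b3: def={v,w} ue=∅
  b4: def={f,n} ue={f}
  b5: def={j,v} ue=∅

Live sets:
  b0: in=∅ out={f,g,v}
  b1: in={f,g} out={f}
  b2: in={f,g,v} out={f}
  b3: in={f} out={f}
  b4: in={f} out=∅
  b5: in=∅ out=∅

Conflict graph:
  f↔{g,j,n,v,w}
  g↔{f,j,v,w}
  j↔{f,g}
  n↔{f}
  v↔{f,g}
  w↔{f,g}

N(n) = ["f"]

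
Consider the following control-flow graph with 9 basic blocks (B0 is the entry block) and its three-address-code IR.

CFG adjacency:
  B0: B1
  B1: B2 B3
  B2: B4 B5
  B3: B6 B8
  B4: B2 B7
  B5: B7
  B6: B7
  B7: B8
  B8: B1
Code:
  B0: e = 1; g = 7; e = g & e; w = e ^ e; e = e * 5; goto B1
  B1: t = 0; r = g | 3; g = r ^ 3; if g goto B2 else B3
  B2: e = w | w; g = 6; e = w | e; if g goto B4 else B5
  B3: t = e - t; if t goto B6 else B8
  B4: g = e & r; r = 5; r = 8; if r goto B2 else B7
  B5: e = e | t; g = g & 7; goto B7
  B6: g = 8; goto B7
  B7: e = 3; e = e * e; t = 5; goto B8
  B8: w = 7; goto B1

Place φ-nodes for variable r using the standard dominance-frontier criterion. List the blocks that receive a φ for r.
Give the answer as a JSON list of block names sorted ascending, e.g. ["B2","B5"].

Answer: ["B1", "B2", "B7", "B8"]

Analysis:
idom tree: B1←B0 B2←B1 B3←B1 B4←B2 B5←B2 B6←B3 B7←B1 B8←B1
Join-block Dom:
  B1: preds {B0,B8}: {B0} ∩ {B0,B1,B8} = {B0}; idom=B0
  B2: preds {B1,B4}: {B0,B1} ∩ {B0,B1,B2,B4} = {B0,B1}; idom=B1
  B7: preds {B4,B5,B6}: {B0,B1,B2,B4} ∩ {B0,B1,B2,B5} ∩ {B0,B1,B3,B6} = {B0,B1}; idom=B1
  B8: preds {B3,B7}: {B0,B1,B3} ∩ {B0,B1,B7} = {B0,B1}; idom=B1

DF derivation:
  join B1 pred B0: · stop@B0
  join B1 pred B8: B8→B1 stop@B0
  join B2 pred B1: · stop@B1
  join B2 pred B4: B4→B2 stop@B1
  join B7 pred B4: B4→B2 stop@B1
  join B7 pred B5: B5→B2 stop@B1
  join B7 pred B6: B6→B3 stop@B1
  join B8 pred B3: B3 stop@B1
  join B8 pred B7: B7 stop@B1
  B0: DF=∅
  B1: DF={B1}
  B2: DF={B2,B7}
  B3: DF={B7,B8}
  B4: DF={B2,B7}
  B5: DF={B7}
  B6: DF={B7}
  B7: DF={B8}
  B8: DF={B1}

φ for r: defs {B1,B4}
  DF⁺ = {B1,B2,B7,B8}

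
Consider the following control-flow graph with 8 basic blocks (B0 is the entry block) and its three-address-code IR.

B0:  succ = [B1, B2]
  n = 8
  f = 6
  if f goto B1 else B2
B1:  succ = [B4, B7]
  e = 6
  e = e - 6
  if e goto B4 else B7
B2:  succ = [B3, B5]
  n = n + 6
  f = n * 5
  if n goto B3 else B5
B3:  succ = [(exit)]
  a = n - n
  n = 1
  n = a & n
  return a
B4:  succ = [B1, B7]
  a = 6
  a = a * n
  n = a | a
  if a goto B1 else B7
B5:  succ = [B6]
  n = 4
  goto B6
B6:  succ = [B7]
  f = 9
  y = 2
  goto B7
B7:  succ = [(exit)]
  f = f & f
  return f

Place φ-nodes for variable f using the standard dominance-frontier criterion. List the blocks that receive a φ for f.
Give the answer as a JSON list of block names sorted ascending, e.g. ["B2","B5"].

idom tree: B1←B0 B2←B0 B3←B2 B4←B1 B5←B2 B6←B5 B7←B0
Dom at joins:
  B1: preds {B0,B4}: {B0} ∩ {B0,B1,B4} = {B0}; idom=B0
  B7: preds {B1,B4,B6}: {B0,B1} ∩ {B0,B1,B4} ∩ {B0,B2,B5,B6} = {B0}; idom=B0

DF walk-up:
  join B1 pred B0: · stop@B0
  join B1 pred B4: B4→B1 stop@B0
  join B7 pred B1: B1 stop@B0
  join B7 pred B4: B4→B1 stop@B0
  join B7 pred B6: B6→B5→B2 stop@B0
  B0 → ∅
  B1 → {B1,B7}
  B2 → {B7}
  B3 → ∅
  B4 → {B1,B7}
  B5 → {B7}
  B6 → {B7}
  B7 → ∅

φ for f: defs {B0,B2,B6,B7}
  DF⁺ = {B7}

Answer: ["B7"]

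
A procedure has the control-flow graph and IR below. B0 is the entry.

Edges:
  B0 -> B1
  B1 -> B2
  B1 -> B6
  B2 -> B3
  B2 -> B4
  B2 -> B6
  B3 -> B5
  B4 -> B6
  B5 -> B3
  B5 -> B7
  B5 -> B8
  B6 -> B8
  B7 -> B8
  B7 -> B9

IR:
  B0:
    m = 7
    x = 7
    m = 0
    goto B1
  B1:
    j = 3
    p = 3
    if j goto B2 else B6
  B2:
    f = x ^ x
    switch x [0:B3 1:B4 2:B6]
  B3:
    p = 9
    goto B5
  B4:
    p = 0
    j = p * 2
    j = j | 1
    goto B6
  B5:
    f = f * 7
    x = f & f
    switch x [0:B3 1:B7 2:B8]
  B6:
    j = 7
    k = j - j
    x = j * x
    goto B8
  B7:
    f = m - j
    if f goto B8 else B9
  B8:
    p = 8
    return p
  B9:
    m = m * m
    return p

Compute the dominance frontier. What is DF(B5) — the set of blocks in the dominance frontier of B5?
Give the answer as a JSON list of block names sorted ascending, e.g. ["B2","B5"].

Answer: ["B3", "B8"]

Derivation:
idom tree: B1←B0 B2←B1 B3←B2 B4←B2 B5←B3 B6←B1 B7←B5 B8←B1 B9←B7
Dom∩ at merges:
  B3: preds {B2,B5}: {B0,B1,B2} ∩ {B0,B1,B2,B3,B5} = {B0,B1,B2}; idom=B2
  B6: preds {B1,B2,B4}: {B0,B1} ∩ {B0,B1,B2} ∩ {B0,B1,B2,B4} = {B0,B1}; idom=B1
  B8: preds {B5,B6,B7}: {B0,B1,B2,B3,B5} ∩ {B0,B1,B6} ∩ {B0,B1,B2,B3,B5,B7} = {B0,B1}; idom=B1

DF derivation:
  join B3 pred B2: · stop@B2
  join B3 pred B5: B5→B3 stop@B2
  join B6 pred B1: · stop@B1
  join B6 pred B2: B2 stop@B1
  join B6 pred B4: B4→B2 stop@B1
  join B8 pred B5: B5→B3→B2 stop@B1
  join B8 pred B6: B6 stop@B1
  join B8 pred B7: B7→B5→B3→B2 stop@B1
  B0 → ∅
  B1 → ∅
  B2 → {B6,B8}
  B3 → {B3,B8}
  B4 → {B6}
  B5 → {B3,B8}
  B6 → {B8}
  B7 → {B8}
  B8 → ∅
  B9 → ∅

DF(B5) = ["B3", "B8"]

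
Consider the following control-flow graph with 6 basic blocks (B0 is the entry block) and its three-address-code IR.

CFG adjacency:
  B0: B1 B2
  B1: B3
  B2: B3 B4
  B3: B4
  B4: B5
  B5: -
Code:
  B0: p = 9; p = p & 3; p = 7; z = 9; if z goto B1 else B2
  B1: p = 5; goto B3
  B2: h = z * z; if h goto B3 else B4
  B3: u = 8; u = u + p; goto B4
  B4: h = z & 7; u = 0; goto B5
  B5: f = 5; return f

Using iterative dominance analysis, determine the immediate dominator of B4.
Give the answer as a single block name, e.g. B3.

Answer: B0

Derivation:
idom tree: B1←B0 B2←B0 B3←B0 B4←B0 B5←B4
Join-block Dom:
  B3: preds {B1,B2}: {B0,B1} ∩ {B0,B2} = {B0}; idom=B0
  B4: preds {B2,B3}: {B0,B2} ∩ {B0,B3} = {B0}; idom=B0

idom(B4) = B0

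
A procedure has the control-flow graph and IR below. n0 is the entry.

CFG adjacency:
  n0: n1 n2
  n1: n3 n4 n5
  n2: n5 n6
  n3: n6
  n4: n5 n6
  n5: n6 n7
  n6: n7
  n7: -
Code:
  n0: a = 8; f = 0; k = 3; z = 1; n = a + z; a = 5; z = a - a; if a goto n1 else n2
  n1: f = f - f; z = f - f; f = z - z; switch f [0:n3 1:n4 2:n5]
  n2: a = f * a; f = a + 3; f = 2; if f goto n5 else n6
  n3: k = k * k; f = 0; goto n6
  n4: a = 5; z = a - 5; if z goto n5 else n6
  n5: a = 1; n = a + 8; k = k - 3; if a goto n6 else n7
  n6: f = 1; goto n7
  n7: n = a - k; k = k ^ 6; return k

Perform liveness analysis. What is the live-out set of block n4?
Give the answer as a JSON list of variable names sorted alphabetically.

Block summaries:
  n0 def {a,f,k,n,z} use ∅
  n1 def {f,z} use {f}
  n2 def {a,f} use {a,f}
  n3 def {f,k} use {k}
  n4 def {a,z} use ∅
  n5 def {a,k,n} use {k}
  n6 def {f} use ∅
  n7 def {k,n} use {a,k}

Backward fixpoint:
  live n0: ∅→{a,f,k}
  live n1: {a,f,k}→{a,k}
  live n2: {a,f,k}→{a,k}
  live n3: {a,k}→{a,k}
  live n4: {k}→{a,k}
  live n5: {k}→{a,k}
  live n6: {a,k}→{a,k}
  live n7: {a,k}→∅

live-out(n4) = ["a", "k"]

Answer: ["a", "k"]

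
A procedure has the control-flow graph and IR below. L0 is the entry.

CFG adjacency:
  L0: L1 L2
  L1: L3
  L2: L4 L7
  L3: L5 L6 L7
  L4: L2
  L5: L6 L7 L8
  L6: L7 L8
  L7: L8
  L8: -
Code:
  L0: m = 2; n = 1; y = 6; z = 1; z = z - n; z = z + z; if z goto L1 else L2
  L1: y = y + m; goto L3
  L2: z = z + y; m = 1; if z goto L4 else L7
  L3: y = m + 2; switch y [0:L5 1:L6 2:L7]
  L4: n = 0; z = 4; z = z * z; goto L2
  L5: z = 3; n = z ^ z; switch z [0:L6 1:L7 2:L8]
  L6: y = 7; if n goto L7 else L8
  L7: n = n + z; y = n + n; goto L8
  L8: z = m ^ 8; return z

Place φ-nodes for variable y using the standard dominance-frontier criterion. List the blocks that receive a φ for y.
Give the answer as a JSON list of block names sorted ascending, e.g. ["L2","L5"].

idom tree: L1←L0 L2←L0 L3←L1 L4←L2 L5←L3 L6←L3 L7←L0 L8←L0
Dom∩ at merges:
  L2: preds {L0,L4}: {L0} ∩ {L0,L2,L4} = {L0}; idom=L0
  L6: preds {L3,L5}: {L0,L1,L3} ∩ {L0,L1,L3,L5} = {L0,L1,L3}; idom=L3
  L7: preds {L2,L3,L5,L6}: {L0,L2} ∩ {L0,L1,L3} ∩ {L0,L1,L3,L5} ∩ {L0,L1,L3,L6} = {L0}; idom=L0
  L8: preds {L5,L6,L7}: {L0,L1,L3,L5} ∩ {L0,L1,L3,L6} ∩ {L0,L7} = {L0}; idom=L0

Frontier:
  L2←L0: walk · to L0
  L2←L4: walk L4→L2 to L0
  L6←L3: walk · to L3
  L6←L5: walk L5 to L3
  L7←L2: walk L2 to L0
  L7←L3: walk L3→L1 to L0
  L7←L5: walk L5→L3→L1 to L0
  L7←L6: walk L6→L3→L1 to L0
  L8←L5: walk L5→L3→L1 to L0
  L8←L6: walk L6→L3→L1 to L0
  L8←L7: walk L7 to L0
  L0 → ∅
  L1 → {L7,L8}
  L2 → {L2,L7}
  L3 → {L7,L8}
  L4 → {L2}
  L5 → {L6,L7,L8}
  L6 → {L7,L8}
  L7 → {L8}
  L8 → ∅

φ for y: defs {L0,L1,L3,L6,L7}
  DF⁺ = {L7,L8}

Answer: ["L7", "L8"]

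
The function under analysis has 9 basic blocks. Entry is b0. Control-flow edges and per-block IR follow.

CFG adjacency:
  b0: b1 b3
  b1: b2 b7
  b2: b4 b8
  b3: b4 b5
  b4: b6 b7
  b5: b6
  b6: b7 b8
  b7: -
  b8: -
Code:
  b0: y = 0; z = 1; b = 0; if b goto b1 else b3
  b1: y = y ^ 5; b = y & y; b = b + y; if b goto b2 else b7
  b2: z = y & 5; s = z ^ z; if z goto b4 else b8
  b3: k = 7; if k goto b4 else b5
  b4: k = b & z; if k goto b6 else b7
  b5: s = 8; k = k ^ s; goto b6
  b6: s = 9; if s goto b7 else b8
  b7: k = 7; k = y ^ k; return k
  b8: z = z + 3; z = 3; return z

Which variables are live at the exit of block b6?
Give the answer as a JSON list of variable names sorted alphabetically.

Answer: ["y", "z"]

Analysis:
Per-block:
  b0: {b,y,z} / ∅
  b1: {b,y} / {y}
  b2: {s,z} / {y}
  b3: {k} / ∅
  b4: {k} / {b,z}
  b5: {k,s} / {k}
  b6: {s} / ∅
  b7: {k} / {y}
  b8: {z} / {z}

Backward fixpoint:
  b0: in=∅ out={b,y,z}
  b1: in={y} out={b,y}
  b2: in={b,y} out={b,y,z}
  b3: in={b,y,z} out={b,k,y,z}
  b4: in={b,y,z} out={y,z}
  b5: in={k,y,z} out={y,z}
  b6: in={y,z} out={y,z}
  b7: in={y} out=∅
  b8: in={z} out=∅

live-out(b6) = ["y", "z"]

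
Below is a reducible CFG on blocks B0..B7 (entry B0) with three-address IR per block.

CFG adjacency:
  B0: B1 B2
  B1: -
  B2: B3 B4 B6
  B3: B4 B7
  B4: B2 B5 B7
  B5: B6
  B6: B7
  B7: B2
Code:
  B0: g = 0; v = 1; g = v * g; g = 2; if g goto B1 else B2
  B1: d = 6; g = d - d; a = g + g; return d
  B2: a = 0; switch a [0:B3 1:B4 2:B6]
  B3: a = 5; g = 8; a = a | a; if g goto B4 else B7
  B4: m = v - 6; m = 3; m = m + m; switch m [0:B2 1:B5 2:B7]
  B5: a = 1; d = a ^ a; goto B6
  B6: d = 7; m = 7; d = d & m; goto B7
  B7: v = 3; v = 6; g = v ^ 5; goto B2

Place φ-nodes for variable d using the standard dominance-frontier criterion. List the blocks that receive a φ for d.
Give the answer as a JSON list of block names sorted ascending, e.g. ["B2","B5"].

Answer: ["B2", "B6", "B7"]

Analysis:
idom tree: B1←B0 B2←B0 B3←B2 B4←B2 B5←B4 B6←B2 B7←B2
Join-block Dom:
  B2: preds {B0,B4,B7}: {B0} ∩ {B0,B2,B4} ∩ {B0,B2,B7} = {B0}; idom=B0
  B4: preds {B2,B3}: {B0,B2} ∩ {B0,B2,B3} = {B0,B2}; idom=B2
  B6: preds {B2,B5}: {B0,B2} ∩ {B0,B2,B4,B5} = {B0,B2}; idom=B2
  B7: preds {B3,B4,B6}: {B0,B2,B3} ∩ {B0,B2,B4} ∩ {B0,B2,B6} = {B0,B2}; idom=B2

DF walk-up:
  join B2 pred B0: · stop@B0
  join B2 pred B4: B4→B2 stop@B0
  join B2 pred B7: B7→B2 stop@B0
  join B4 pred B2: · stop@B2
  join B4 pred B3: B3 stop@B2
  join B6 pred B2: · stop@B2
  join B6 pred B5: B5→B4 stop@B2
  join B7 pred B3: B3 stop@B2
  join B7 pred B4: B4 stop@B2
  join B7 pred B6: B6 stop@B2
  DF(B0)=∅
  DF(B1)=∅
  DF(B2)={B2}
  DF(B3)={B4,B7}
  DF(B4)={B2,B6,B7}
  DF(B5)={B6}
  DF(B6)={B7}
  DF(B7)={B2}

φ for d: defs {B1,B5,B6}
  DF⁺ = {B2,B6,B7}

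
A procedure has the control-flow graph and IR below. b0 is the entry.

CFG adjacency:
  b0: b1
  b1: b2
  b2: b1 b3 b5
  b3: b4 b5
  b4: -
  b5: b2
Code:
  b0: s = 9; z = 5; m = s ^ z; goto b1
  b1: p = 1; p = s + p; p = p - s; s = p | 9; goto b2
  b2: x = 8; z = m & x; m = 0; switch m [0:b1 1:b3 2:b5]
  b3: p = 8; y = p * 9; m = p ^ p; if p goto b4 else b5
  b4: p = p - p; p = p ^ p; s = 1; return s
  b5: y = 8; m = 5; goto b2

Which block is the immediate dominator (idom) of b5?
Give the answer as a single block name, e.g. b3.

Answer: b2

Working:
idom tree: b1←b0 b2←b1 b3←b2 b4←b3 b5←b2
Dom at joins:
  b1: preds {b0,b2}: {b0} ∩ {b0,b1,b2} = {b0}; idom=b0
  b2: preds {b1,b5}: {b0,b1} ∩ {b0,b1,b2,b5} = {b0,b1}; idom=b1
  b5: preds {b2,b3}: {b0,b1,b2} ∩ {b0,b1,b2,b3} = {b0,b1,b2}; idom=b2

idom(b5) = b2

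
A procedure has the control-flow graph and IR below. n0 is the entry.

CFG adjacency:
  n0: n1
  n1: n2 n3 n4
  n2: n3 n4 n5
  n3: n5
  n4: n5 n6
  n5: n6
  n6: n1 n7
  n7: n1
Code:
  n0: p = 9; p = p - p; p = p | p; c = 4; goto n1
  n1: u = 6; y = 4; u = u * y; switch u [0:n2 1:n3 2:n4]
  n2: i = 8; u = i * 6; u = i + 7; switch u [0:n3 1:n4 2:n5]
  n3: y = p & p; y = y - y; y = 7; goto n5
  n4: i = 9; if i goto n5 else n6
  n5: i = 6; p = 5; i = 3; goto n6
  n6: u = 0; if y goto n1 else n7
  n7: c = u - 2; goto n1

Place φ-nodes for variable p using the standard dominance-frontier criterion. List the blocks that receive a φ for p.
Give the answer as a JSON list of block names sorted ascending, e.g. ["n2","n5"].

idom tree: n1←n0 n2←n1 n3←n1 n4←n1 n5←n1 n6←n1 n7←n6
Dom at joins:
  n1: preds {n0,n6,n7}: {n0} ∩ {n0,n1,n6} ∩ {n0,n1,n6,n7} = {n0}; idom=n0
  n3: preds {n1,n2}: {n0,n1} ∩ {n0,n1,n2} = {n0,n1}; idom=n1
  n4: preds {n1,n2}: {n0,n1} ∩ {n0,n1,n2} = {n0,n1}; idom=n1
  n5: preds {n2,n3,n4}: {n0,n1,n2} ∩ {n0,n1,n3} ∩ {n0,n1,n4} = {n0,n1}; idom=n1
  n6: preds {n4,n5}: {n0,n1,n4} ∩ {n0,n1,n5} = {n0,n1}; idom=n1

DF derivation:
  n1←n0: walk · to n0
  n1←n6: walk n6→n1 to n0
  n1←n7: walk n7→n6→n1 to n0
  n3←n1: walk · to n1
  n3←n2: walk n2 to n1
  n4←n1: walk · to n1
  n4←n2: walk n2 to n1
  n5←n2: walk n2 to n1
  n5←n3: walk n3 to n1
  n5←n4: walk n4 to n1
  n6←n4: walk n4 to n1
  n6←n5: walk n5 to n1
  n0 → ∅
  n1 → {n1}
  n2 → {n3,n4,n5}
  n3 → {n5}
  n4 → {n5,n6}
  n5 → {n6}
  n6 → {n1}
  n7 → {n1}

φ for p: defs {n0,n5}
  DF⁺ = {n1,n6}

Answer: ["n1", "n6"]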